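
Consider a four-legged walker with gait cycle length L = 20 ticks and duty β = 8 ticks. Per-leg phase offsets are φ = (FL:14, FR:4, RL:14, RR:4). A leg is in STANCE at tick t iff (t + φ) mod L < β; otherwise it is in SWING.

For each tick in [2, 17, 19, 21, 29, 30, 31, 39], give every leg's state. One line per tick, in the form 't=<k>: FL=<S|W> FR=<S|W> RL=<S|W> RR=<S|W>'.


t=2: phase=(16,6,16,6) vs β=8 → FL=W FR=S RL=W RR=S
t=17: phase=(11,1,11,1) vs β=8 → FL=W FR=S RL=W RR=S
t=19: phase=(13,3,13,3) vs β=8 → FL=W FR=S RL=W RR=S
t=21: phase=(15,5,15,5) vs β=8 → FL=W FR=S RL=W RR=S
t=29: phase=(3,13,3,13) vs β=8 → FL=S FR=W RL=S RR=W
t=30: phase=(4,14,4,14) vs β=8 → FL=S FR=W RL=S RR=W
t=31: phase=(5,15,5,15) vs β=8 → FL=S FR=W RL=S RR=W
t=39: phase=(13,3,13,3) vs β=8 → FL=W FR=S RL=W RR=S

t=2: FL=W FR=S RL=W RR=S
t=17: FL=W FR=S RL=W RR=S
t=19: FL=W FR=S RL=W RR=S
t=21: FL=W FR=S RL=W RR=S
t=29: FL=S FR=W RL=S RR=W
t=30: FL=S FR=W RL=S RR=W
t=31: FL=S FR=W RL=S RR=W
t=39: FL=W FR=S RL=W RR=S


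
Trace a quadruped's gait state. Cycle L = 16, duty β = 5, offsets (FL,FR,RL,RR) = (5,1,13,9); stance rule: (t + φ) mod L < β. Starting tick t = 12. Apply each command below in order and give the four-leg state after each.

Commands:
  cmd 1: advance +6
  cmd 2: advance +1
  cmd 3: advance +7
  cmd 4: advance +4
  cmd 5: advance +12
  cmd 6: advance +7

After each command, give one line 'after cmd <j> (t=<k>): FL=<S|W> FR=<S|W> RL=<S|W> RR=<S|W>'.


start t=12: FL=S FR=W RL=W RR=W
cmd 1: advance +6 → t=18, phase=(7,3,15,11) → FL=W FR=S RL=W RR=W
cmd 2: advance +1 → t=19, phase=(8,4,0,12) → FL=W FR=S RL=S RR=W
cmd 3: advance +7 → t=26, phase=(15,11,7,3) → FL=W FR=W RL=W RR=S
cmd 4: advance +4 → t=30, phase=(3,15,11,7) → FL=S FR=W RL=W RR=W
cmd 5: advance +12 → t=42, phase=(15,11,7,3) → FL=W FR=W RL=W RR=S
cmd 6: advance +7 → t=49, phase=(6,2,14,10) → FL=W FR=S RL=W RR=W

after cmd 1 (t=18): FL=W FR=S RL=W RR=W
after cmd 2 (t=19): FL=W FR=S RL=S RR=W
after cmd 3 (t=26): FL=W FR=W RL=W RR=S
after cmd 4 (t=30): FL=S FR=W RL=W RR=W
after cmd 5 (t=42): FL=W FR=W RL=W RR=S
after cmd 6 (t=49): FL=W FR=S RL=W RR=W


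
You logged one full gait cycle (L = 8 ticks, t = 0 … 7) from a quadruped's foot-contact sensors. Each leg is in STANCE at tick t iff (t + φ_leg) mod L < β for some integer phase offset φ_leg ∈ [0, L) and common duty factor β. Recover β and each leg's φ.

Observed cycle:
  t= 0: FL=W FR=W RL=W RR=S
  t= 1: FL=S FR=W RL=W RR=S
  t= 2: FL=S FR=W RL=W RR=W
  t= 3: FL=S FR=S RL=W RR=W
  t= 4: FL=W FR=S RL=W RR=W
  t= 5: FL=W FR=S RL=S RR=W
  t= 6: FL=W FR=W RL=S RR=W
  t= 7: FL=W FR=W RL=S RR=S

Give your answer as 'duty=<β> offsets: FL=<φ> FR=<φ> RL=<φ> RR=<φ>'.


duty β = stance ticks per leg = 3
FL: stance ticks = 3; W→S at t=1 → φ=7
FR: stance ticks = 3; W→S at t=3 → φ=5
RL: stance ticks = 3; W→S at t=5 → φ=3
RR: stance ticks = 3; W→S at t=7 → φ=1

duty=3 offsets: FL=7 FR=5 RL=3 RR=1


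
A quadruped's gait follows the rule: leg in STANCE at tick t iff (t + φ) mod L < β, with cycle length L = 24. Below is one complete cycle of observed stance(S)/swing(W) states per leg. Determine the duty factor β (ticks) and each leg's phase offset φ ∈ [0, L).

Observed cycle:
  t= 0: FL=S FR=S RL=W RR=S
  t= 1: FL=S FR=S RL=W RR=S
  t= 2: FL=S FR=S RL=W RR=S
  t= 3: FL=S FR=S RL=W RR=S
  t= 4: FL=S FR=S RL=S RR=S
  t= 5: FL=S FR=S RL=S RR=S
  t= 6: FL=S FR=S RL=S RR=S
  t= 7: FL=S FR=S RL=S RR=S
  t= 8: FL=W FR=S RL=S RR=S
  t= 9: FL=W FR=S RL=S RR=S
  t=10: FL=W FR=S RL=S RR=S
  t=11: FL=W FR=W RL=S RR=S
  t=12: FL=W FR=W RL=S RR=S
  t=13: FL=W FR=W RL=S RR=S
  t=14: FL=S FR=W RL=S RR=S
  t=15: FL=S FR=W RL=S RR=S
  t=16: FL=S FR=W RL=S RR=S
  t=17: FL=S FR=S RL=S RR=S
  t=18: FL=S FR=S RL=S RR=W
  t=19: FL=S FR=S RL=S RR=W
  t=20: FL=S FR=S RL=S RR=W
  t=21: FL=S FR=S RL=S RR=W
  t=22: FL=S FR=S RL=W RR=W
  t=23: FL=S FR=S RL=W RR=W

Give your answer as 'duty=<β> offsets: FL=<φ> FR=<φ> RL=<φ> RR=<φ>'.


duty=18 offsets: FL=10 FR=7 RL=20 RR=0

duty β = stance ticks per leg = 18
FL: stance ticks = 18; W→S at t=14 → φ=10
FR: stance ticks = 18; W→S at t=17 → φ=7
RL: stance ticks = 18; W→S at t=4 → φ=20
RR: stance ticks = 18; W→S at t=0 → φ=0


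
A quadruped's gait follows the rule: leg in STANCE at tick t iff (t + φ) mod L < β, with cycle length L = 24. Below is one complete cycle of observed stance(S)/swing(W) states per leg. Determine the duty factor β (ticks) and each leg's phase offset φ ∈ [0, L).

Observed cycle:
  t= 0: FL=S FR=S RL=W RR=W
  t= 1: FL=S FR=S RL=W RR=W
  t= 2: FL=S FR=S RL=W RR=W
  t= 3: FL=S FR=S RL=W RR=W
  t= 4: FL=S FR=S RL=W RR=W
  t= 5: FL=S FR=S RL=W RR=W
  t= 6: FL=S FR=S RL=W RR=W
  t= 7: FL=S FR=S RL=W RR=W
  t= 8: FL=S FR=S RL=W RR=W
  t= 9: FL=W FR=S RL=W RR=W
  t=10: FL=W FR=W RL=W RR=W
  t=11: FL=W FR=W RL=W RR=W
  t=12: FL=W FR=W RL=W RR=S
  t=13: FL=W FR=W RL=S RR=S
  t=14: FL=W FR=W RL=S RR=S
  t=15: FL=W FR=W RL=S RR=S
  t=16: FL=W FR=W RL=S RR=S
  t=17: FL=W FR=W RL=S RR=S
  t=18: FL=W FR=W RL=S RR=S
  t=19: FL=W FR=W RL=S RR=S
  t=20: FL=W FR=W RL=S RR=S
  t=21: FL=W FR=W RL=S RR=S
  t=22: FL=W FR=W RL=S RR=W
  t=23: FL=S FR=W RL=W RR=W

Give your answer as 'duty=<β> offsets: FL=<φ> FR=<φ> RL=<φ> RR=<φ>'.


duty=10 offsets: FL=1 FR=0 RL=11 RR=12

duty β = stance ticks per leg = 10
FL: stance ticks = 10; W→S at t=23 → φ=1
FR: stance ticks = 10; W→S at t=0 → φ=0
RL: stance ticks = 10; W→S at t=13 → φ=11
RR: stance ticks = 10; W→S at t=12 → φ=12


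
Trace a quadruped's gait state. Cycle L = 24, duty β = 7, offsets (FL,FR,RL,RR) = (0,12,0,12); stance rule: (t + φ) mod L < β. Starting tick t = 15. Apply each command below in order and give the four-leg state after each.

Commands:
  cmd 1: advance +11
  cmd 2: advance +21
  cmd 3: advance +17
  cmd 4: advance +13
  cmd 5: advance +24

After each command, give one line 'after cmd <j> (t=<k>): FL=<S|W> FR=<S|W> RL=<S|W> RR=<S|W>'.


start t=15: FL=W FR=S RL=W RR=S
cmd 1: advance +11 → t=26, phase=(2,14,2,14) → FL=S FR=W RL=S RR=W
cmd 2: advance +21 → t=47, phase=(23,11,23,11) → FL=W FR=W RL=W RR=W
cmd 3: advance +17 → t=64, phase=(16,4,16,4) → FL=W FR=S RL=W RR=S
cmd 4: advance +13 → t=77, phase=(5,17,5,17) → FL=S FR=W RL=S RR=W
cmd 5: advance +24 → t=101, phase=(5,17,5,17) → FL=S FR=W RL=S RR=W

after cmd 1 (t=26): FL=S FR=W RL=S RR=W
after cmd 2 (t=47): FL=W FR=W RL=W RR=W
after cmd 3 (t=64): FL=W FR=S RL=W RR=S
after cmd 4 (t=77): FL=S FR=W RL=S RR=W
after cmd 5 (t=101): FL=S FR=W RL=S RR=W


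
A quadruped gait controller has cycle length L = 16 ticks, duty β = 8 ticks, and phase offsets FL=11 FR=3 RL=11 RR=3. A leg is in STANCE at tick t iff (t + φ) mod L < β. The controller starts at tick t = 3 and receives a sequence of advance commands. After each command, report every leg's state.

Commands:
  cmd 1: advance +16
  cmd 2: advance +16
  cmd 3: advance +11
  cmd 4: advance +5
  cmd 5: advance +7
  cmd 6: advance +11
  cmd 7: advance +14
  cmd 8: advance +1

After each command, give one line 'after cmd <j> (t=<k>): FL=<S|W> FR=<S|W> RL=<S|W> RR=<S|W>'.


start t=3: FL=W FR=S RL=W RR=S
cmd 1: advance +16 → t=19, phase=(14,6,14,6) → FL=W FR=S RL=W RR=S
cmd 2: advance +16 → t=35, phase=(14,6,14,6) → FL=W FR=S RL=W RR=S
cmd 3: advance +11 → t=46, phase=(9,1,9,1) → FL=W FR=S RL=W RR=S
cmd 4: advance +5 → t=51, phase=(14,6,14,6) → FL=W FR=S RL=W RR=S
cmd 5: advance +7 → t=58, phase=(5,13,5,13) → FL=S FR=W RL=S RR=W
cmd 6: advance +11 → t=69, phase=(0,8,0,8) → FL=S FR=W RL=S RR=W
cmd 7: advance +14 → t=83, phase=(14,6,14,6) → FL=W FR=S RL=W RR=S
cmd 8: advance +1 → t=84, phase=(15,7,15,7) → FL=W FR=S RL=W RR=S

after cmd 1 (t=19): FL=W FR=S RL=W RR=S
after cmd 2 (t=35): FL=W FR=S RL=W RR=S
after cmd 3 (t=46): FL=W FR=S RL=W RR=S
after cmd 4 (t=51): FL=W FR=S RL=W RR=S
after cmd 5 (t=58): FL=S FR=W RL=S RR=W
after cmd 6 (t=69): FL=S FR=W RL=S RR=W
after cmd 7 (t=83): FL=W FR=S RL=W RR=S
after cmd 8 (t=84): FL=W FR=S RL=W RR=S


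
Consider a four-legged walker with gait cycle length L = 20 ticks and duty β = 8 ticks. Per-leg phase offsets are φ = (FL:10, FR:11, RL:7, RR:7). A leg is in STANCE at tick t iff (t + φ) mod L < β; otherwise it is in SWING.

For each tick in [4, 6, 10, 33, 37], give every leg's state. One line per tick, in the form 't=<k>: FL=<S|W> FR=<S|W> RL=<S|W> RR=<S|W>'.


t=4: phase=(14,15,11,11) vs β=8 → FL=W FR=W RL=W RR=W
t=6: phase=(16,17,13,13) vs β=8 → FL=W FR=W RL=W RR=W
t=10: phase=(0,1,17,17) vs β=8 → FL=S FR=S RL=W RR=W
t=33: phase=(3,4,0,0) vs β=8 → FL=S FR=S RL=S RR=S
t=37: phase=(7,8,4,4) vs β=8 → FL=S FR=W RL=S RR=S

t=4: FL=W FR=W RL=W RR=W
t=6: FL=W FR=W RL=W RR=W
t=10: FL=S FR=S RL=W RR=W
t=33: FL=S FR=S RL=S RR=S
t=37: FL=S FR=W RL=S RR=S


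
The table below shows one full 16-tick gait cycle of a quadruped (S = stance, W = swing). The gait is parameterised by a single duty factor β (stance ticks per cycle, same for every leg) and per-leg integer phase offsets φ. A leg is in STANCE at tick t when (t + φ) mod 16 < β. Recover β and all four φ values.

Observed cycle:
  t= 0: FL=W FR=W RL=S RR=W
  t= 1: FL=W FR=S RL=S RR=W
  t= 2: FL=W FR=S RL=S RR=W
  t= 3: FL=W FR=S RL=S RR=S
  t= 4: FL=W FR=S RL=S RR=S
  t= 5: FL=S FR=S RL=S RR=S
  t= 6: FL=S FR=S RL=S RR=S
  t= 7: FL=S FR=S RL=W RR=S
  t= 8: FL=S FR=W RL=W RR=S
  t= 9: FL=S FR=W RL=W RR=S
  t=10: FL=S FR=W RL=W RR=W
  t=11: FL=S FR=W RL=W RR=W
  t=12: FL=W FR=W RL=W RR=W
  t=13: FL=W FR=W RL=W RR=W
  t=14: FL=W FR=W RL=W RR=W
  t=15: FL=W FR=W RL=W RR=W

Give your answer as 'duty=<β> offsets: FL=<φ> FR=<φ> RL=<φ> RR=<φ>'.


duty=7 offsets: FL=11 FR=15 RL=0 RR=13

duty β = stance ticks per leg = 7
FL: stance ticks = 7; W→S at t=5 → φ=11
FR: stance ticks = 7; W→S at t=1 → φ=15
RL: stance ticks = 7; W→S at t=0 → φ=0
RR: stance ticks = 7; W→S at t=3 → φ=13


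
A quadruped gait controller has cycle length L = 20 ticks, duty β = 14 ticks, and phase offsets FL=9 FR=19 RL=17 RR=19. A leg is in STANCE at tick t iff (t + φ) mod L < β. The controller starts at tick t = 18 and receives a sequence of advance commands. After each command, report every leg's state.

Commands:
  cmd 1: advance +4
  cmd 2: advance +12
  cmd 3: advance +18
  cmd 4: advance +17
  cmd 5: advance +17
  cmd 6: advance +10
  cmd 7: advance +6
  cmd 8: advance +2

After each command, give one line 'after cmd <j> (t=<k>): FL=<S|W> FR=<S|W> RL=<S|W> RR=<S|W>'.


after cmd 1 (t=22): FL=S FR=S RL=W RR=S
after cmd 2 (t=34): FL=S FR=S RL=S RR=S
after cmd 3 (t=52): FL=S FR=S RL=S RR=S
after cmd 4 (t=69): FL=W FR=S RL=S RR=S
after cmd 5 (t=86): FL=W FR=S RL=S RR=S
after cmd 6 (t=96): FL=S FR=W RL=S RR=W
after cmd 7 (t=102): FL=S FR=S RL=W RR=S
after cmd 8 (t=104): FL=S FR=S RL=S RR=S

start t=18: FL=S FR=W RL=W RR=W
cmd 1: advance +4 → t=22, phase=(11,1,19,1) → FL=S FR=S RL=W RR=S
cmd 2: advance +12 → t=34, phase=(3,13,11,13) → FL=S FR=S RL=S RR=S
cmd 3: advance +18 → t=52, phase=(1,11,9,11) → FL=S FR=S RL=S RR=S
cmd 4: advance +17 → t=69, phase=(18,8,6,8) → FL=W FR=S RL=S RR=S
cmd 5: advance +17 → t=86, phase=(15,5,3,5) → FL=W FR=S RL=S RR=S
cmd 6: advance +10 → t=96, phase=(5,15,13,15) → FL=S FR=W RL=S RR=W
cmd 7: advance +6 → t=102, phase=(11,1,19,1) → FL=S FR=S RL=W RR=S
cmd 8: advance +2 → t=104, phase=(13,3,1,3) → FL=S FR=S RL=S RR=S


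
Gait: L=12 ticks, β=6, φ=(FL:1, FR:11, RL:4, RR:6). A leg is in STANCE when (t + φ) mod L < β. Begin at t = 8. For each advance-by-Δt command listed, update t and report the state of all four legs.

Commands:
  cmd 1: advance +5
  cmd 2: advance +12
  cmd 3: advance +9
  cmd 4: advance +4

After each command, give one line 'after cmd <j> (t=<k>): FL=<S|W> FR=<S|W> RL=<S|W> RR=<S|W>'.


start t=8: FL=W FR=W RL=S RR=S
cmd 1: advance +5 → t=13, phase=(2,0,5,7) → FL=S FR=S RL=S RR=W
cmd 2: advance +12 → t=25, phase=(2,0,5,7) → FL=S FR=S RL=S RR=W
cmd 3: advance +9 → t=34, phase=(11,9,2,4) → FL=W FR=W RL=S RR=S
cmd 4: advance +4 → t=38, phase=(3,1,6,8) → FL=S FR=S RL=W RR=W

after cmd 1 (t=13): FL=S FR=S RL=S RR=W
after cmd 2 (t=25): FL=S FR=S RL=S RR=W
after cmd 3 (t=34): FL=W FR=W RL=S RR=S
after cmd 4 (t=38): FL=S FR=S RL=W RR=W


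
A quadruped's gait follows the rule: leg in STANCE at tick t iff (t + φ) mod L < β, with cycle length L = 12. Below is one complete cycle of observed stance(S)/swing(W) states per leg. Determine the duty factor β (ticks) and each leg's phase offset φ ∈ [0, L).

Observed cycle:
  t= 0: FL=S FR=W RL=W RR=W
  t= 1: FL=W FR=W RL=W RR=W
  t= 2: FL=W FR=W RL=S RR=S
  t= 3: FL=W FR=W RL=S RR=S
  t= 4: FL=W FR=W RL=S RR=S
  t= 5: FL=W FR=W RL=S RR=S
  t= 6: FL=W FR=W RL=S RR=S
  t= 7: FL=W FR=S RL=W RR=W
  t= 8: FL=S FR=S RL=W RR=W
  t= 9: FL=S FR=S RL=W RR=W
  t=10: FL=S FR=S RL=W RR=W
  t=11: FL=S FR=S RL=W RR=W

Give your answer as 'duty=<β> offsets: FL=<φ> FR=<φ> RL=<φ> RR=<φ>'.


duty β = stance ticks per leg = 5
FL: stance ticks = 5; W→S at t=8 → φ=4
FR: stance ticks = 5; W→S at t=7 → φ=5
RL: stance ticks = 5; W→S at t=2 → φ=10
RR: stance ticks = 5; W→S at t=2 → φ=10

duty=5 offsets: FL=4 FR=5 RL=10 RR=10


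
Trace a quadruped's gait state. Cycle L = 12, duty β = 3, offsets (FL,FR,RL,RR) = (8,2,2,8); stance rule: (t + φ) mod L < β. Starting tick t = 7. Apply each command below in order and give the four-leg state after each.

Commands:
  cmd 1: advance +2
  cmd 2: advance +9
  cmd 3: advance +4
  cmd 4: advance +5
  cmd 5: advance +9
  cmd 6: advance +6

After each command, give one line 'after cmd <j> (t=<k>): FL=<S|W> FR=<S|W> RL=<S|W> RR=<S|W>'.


start t=7: FL=W FR=W RL=W RR=W
cmd 1: advance +2 → t=9, phase=(5,11,11,5) → FL=W FR=W RL=W RR=W
cmd 2: advance +9 → t=18, phase=(2,8,8,2) → FL=S FR=W RL=W RR=S
cmd 3: advance +4 → t=22, phase=(6,0,0,6) → FL=W FR=S RL=S RR=W
cmd 4: advance +5 → t=27, phase=(11,5,5,11) → FL=W FR=W RL=W RR=W
cmd 5: advance +9 → t=36, phase=(8,2,2,8) → FL=W FR=S RL=S RR=W
cmd 6: advance +6 → t=42, phase=(2,8,8,2) → FL=S FR=W RL=W RR=S

after cmd 1 (t=9): FL=W FR=W RL=W RR=W
after cmd 2 (t=18): FL=S FR=W RL=W RR=S
after cmd 3 (t=22): FL=W FR=S RL=S RR=W
after cmd 4 (t=27): FL=W FR=W RL=W RR=W
after cmd 5 (t=36): FL=W FR=S RL=S RR=W
after cmd 6 (t=42): FL=S FR=W RL=W RR=S


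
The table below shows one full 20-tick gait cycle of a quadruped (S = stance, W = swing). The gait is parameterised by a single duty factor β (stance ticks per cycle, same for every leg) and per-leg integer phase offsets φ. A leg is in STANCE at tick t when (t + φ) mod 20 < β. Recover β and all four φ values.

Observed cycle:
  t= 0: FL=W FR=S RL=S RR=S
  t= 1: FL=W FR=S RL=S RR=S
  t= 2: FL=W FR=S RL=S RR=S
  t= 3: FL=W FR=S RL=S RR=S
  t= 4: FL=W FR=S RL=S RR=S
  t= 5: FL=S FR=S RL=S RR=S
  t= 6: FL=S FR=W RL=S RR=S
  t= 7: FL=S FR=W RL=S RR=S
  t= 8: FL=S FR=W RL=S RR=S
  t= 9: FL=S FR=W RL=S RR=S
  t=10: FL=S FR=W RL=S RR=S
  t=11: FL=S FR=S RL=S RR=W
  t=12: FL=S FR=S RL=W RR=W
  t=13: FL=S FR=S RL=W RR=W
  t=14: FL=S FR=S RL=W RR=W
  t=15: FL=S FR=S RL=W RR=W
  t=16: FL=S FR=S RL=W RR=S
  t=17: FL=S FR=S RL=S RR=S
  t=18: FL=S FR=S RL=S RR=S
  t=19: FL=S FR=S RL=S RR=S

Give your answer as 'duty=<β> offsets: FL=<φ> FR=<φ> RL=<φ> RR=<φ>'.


duty β = stance ticks per leg = 15
FL: stance ticks = 15; W→S at t=5 → φ=15
FR: stance ticks = 15; W→S at t=11 → φ=9
RL: stance ticks = 15; W→S at t=17 → φ=3
RR: stance ticks = 15; W→S at t=16 → φ=4

duty=15 offsets: FL=15 FR=9 RL=3 RR=4


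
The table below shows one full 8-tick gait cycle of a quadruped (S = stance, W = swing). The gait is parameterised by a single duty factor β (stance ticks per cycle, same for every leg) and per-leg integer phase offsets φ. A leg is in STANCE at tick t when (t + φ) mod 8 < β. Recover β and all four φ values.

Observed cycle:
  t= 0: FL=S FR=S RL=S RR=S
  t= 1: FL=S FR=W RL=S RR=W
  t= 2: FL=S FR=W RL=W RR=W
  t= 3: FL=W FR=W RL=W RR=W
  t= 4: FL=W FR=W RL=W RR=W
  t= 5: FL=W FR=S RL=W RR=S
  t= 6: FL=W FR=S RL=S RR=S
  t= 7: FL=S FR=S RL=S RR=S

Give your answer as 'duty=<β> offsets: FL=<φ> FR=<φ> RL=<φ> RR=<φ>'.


duty=4 offsets: FL=1 FR=3 RL=2 RR=3

duty β = stance ticks per leg = 4
FL: stance ticks = 4; W→S at t=7 → φ=1
FR: stance ticks = 4; W→S at t=5 → φ=3
RL: stance ticks = 4; W→S at t=6 → φ=2
RR: stance ticks = 4; W→S at t=5 → φ=3


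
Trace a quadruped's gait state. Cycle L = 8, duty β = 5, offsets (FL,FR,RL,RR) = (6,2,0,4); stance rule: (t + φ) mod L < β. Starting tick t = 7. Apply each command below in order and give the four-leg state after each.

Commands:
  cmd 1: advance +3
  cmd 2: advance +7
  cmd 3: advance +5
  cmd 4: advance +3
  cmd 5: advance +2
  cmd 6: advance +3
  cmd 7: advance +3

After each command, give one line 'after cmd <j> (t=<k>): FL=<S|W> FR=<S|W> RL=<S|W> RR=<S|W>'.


after cmd 1 (t=10): FL=S FR=S RL=S RR=W
after cmd 2 (t=17): FL=W FR=S RL=S RR=W
after cmd 3 (t=22): FL=S FR=S RL=W RR=S
after cmd 4 (t=25): FL=W FR=S RL=S RR=W
after cmd 5 (t=27): FL=S FR=W RL=S RR=W
after cmd 6 (t=30): FL=S FR=S RL=W RR=S
after cmd 7 (t=33): FL=W FR=S RL=S RR=W

start t=7: FL=W FR=S RL=W RR=S
cmd 1: advance +3 → t=10, phase=(0,4,2,6) → FL=S FR=S RL=S RR=W
cmd 2: advance +7 → t=17, phase=(7,3,1,5) → FL=W FR=S RL=S RR=W
cmd 3: advance +5 → t=22, phase=(4,0,6,2) → FL=S FR=S RL=W RR=S
cmd 4: advance +3 → t=25, phase=(7,3,1,5) → FL=W FR=S RL=S RR=W
cmd 5: advance +2 → t=27, phase=(1,5,3,7) → FL=S FR=W RL=S RR=W
cmd 6: advance +3 → t=30, phase=(4,0,6,2) → FL=S FR=S RL=W RR=S
cmd 7: advance +3 → t=33, phase=(7,3,1,5) → FL=W FR=S RL=S RR=W


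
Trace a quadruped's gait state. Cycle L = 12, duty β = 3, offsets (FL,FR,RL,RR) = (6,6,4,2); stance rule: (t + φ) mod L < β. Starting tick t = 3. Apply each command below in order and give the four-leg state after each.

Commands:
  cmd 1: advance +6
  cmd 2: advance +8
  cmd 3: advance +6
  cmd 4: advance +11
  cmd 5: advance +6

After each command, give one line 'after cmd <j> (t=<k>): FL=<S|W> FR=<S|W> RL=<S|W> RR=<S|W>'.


start t=3: FL=W FR=W RL=W RR=W
cmd 1: advance +6 → t=9, phase=(3,3,1,11) → FL=W FR=W RL=S RR=W
cmd 2: advance +8 → t=17, phase=(11,11,9,7) → FL=W FR=W RL=W RR=W
cmd 3: advance +6 → t=23, phase=(5,5,3,1) → FL=W FR=W RL=W RR=S
cmd 4: advance +11 → t=34, phase=(4,4,2,0) → FL=W FR=W RL=S RR=S
cmd 5: advance +6 → t=40, phase=(10,10,8,6) → FL=W FR=W RL=W RR=W

after cmd 1 (t=9): FL=W FR=W RL=S RR=W
after cmd 2 (t=17): FL=W FR=W RL=W RR=W
after cmd 3 (t=23): FL=W FR=W RL=W RR=S
after cmd 4 (t=34): FL=W FR=W RL=S RR=S
after cmd 5 (t=40): FL=W FR=W RL=W RR=W


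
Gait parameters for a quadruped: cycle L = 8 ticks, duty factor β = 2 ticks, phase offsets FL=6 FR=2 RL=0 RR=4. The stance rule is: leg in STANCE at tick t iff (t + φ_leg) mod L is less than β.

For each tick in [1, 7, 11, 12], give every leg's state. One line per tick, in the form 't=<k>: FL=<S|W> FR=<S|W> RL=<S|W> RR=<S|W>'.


t=1: FL=W FR=W RL=S RR=W
t=7: FL=W FR=S RL=W RR=W
t=11: FL=S FR=W RL=W RR=W
t=12: FL=W FR=W RL=W RR=S

t=1: phase=(7,3,1,5) vs β=2 → FL=W FR=W RL=S RR=W
t=7: phase=(5,1,7,3) vs β=2 → FL=W FR=S RL=W RR=W
t=11: phase=(1,5,3,7) vs β=2 → FL=S FR=W RL=W RR=W
t=12: phase=(2,6,4,0) vs β=2 → FL=W FR=W RL=W RR=S


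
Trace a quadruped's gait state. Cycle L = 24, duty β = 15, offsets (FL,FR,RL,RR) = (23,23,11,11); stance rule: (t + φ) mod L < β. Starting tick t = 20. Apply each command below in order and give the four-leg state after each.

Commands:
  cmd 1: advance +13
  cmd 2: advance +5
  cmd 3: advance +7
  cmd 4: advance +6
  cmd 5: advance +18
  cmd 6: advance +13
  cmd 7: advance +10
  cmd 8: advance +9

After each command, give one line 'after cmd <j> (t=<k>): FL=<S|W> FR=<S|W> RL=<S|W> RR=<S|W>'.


after cmd 1 (t=33): FL=S FR=S RL=W RR=W
after cmd 2 (t=38): FL=S FR=S RL=S RR=S
after cmd 3 (t=45): FL=W FR=W RL=S RR=S
after cmd 4 (t=51): FL=S FR=S RL=S RR=S
after cmd 5 (t=69): FL=W FR=W RL=S RR=S
after cmd 6 (t=82): FL=S FR=S RL=W RR=W
after cmd 7 (t=92): FL=W FR=W RL=S RR=S
after cmd 8 (t=101): FL=S FR=S RL=W RR=W

start t=20: FL=W FR=W RL=S RR=S
cmd 1: advance +13 → t=33, phase=(8,8,20,20) → FL=S FR=S RL=W RR=W
cmd 2: advance +5 → t=38, phase=(13,13,1,1) → FL=S FR=S RL=S RR=S
cmd 3: advance +7 → t=45, phase=(20,20,8,8) → FL=W FR=W RL=S RR=S
cmd 4: advance +6 → t=51, phase=(2,2,14,14) → FL=S FR=S RL=S RR=S
cmd 5: advance +18 → t=69, phase=(20,20,8,8) → FL=W FR=W RL=S RR=S
cmd 6: advance +13 → t=82, phase=(9,9,21,21) → FL=S FR=S RL=W RR=W
cmd 7: advance +10 → t=92, phase=(19,19,7,7) → FL=W FR=W RL=S RR=S
cmd 8: advance +9 → t=101, phase=(4,4,16,16) → FL=S FR=S RL=W RR=W


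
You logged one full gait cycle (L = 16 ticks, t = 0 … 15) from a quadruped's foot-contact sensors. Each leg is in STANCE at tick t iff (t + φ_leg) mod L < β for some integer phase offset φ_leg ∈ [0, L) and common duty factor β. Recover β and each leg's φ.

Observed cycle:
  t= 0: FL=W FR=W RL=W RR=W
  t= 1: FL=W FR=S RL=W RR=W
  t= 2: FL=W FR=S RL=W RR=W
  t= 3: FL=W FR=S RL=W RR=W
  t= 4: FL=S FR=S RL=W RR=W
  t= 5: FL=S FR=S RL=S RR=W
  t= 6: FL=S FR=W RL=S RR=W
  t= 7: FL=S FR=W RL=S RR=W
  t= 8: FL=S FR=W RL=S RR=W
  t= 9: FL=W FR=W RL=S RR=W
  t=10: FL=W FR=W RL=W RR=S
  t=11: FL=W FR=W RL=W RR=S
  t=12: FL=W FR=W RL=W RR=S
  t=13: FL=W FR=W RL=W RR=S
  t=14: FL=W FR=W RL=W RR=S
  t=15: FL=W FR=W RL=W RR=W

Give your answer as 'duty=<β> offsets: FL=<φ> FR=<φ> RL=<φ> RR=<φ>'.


duty=5 offsets: FL=12 FR=15 RL=11 RR=6

duty β = stance ticks per leg = 5
FL: stance ticks = 5; W→S at t=4 → φ=12
FR: stance ticks = 5; W→S at t=1 → φ=15
RL: stance ticks = 5; W→S at t=5 → φ=11
RR: stance ticks = 5; W→S at t=10 → φ=6


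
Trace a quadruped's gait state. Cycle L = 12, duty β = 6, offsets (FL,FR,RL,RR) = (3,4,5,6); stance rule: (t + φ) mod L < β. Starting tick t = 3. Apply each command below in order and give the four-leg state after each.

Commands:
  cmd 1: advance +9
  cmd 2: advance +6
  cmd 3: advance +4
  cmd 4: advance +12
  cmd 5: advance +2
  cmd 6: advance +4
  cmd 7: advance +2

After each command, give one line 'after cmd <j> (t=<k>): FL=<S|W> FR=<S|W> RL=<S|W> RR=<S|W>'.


after cmd 1 (t=12): FL=S FR=S RL=S RR=W
after cmd 2 (t=18): FL=W FR=W RL=W RR=S
after cmd 3 (t=22): FL=S FR=S RL=S RR=S
after cmd 4 (t=34): FL=S FR=S RL=S RR=S
after cmd 5 (t=36): FL=S FR=S RL=S RR=W
after cmd 6 (t=40): FL=W FR=W RL=W RR=W
after cmd 7 (t=42): FL=W FR=W RL=W RR=S

start t=3: FL=W FR=W RL=W RR=W
cmd 1: advance +9 → t=12, phase=(3,4,5,6) → FL=S FR=S RL=S RR=W
cmd 2: advance +6 → t=18, phase=(9,10,11,0) → FL=W FR=W RL=W RR=S
cmd 3: advance +4 → t=22, phase=(1,2,3,4) → FL=S FR=S RL=S RR=S
cmd 4: advance +12 → t=34, phase=(1,2,3,4) → FL=S FR=S RL=S RR=S
cmd 5: advance +2 → t=36, phase=(3,4,5,6) → FL=S FR=S RL=S RR=W
cmd 6: advance +4 → t=40, phase=(7,8,9,10) → FL=W FR=W RL=W RR=W
cmd 7: advance +2 → t=42, phase=(9,10,11,0) → FL=W FR=W RL=W RR=S


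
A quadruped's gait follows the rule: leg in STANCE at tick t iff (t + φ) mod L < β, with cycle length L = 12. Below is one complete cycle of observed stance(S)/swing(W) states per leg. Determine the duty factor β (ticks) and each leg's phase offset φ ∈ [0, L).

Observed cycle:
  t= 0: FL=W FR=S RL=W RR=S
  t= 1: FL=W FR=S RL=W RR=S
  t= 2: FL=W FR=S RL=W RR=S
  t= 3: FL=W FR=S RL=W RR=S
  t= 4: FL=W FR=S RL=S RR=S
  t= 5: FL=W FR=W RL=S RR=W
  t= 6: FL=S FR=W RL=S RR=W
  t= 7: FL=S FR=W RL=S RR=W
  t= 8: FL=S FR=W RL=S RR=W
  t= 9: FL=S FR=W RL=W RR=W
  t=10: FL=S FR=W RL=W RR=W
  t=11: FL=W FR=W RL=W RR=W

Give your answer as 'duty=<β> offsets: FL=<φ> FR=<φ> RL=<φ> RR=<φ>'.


duty β = stance ticks per leg = 5
FL: stance ticks = 5; W→S at t=6 → φ=6
FR: stance ticks = 5; W→S at t=0 → φ=0
RL: stance ticks = 5; W→S at t=4 → φ=8
RR: stance ticks = 5; W→S at t=0 → φ=0

duty=5 offsets: FL=6 FR=0 RL=8 RR=0


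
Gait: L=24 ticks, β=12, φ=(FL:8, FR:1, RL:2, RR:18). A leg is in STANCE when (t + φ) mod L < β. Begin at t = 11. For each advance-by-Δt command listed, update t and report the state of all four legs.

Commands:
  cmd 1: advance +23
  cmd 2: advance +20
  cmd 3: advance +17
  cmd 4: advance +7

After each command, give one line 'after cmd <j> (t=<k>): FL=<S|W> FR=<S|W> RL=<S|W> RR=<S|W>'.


after cmd 1 (t=34): FL=W FR=S RL=W RR=S
after cmd 2 (t=54): FL=W FR=S RL=S RR=S
after cmd 3 (t=71): FL=S FR=S RL=S RR=W
after cmd 4 (t=78): FL=W FR=S RL=S RR=S

start t=11: FL=W FR=W RL=W RR=S
cmd 1: advance +23 → t=34, phase=(18,11,12,4) → FL=W FR=S RL=W RR=S
cmd 2: advance +20 → t=54, phase=(14,7,8,0) → FL=W FR=S RL=S RR=S
cmd 3: advance +17 → t=71, phase=(7,0,1,17) → FL=S FR=S RL=S RR=W
cmd 4: advance +7 → t=78, phase=(14,7,8,0) → FL=W FR=S RL=S RR=S


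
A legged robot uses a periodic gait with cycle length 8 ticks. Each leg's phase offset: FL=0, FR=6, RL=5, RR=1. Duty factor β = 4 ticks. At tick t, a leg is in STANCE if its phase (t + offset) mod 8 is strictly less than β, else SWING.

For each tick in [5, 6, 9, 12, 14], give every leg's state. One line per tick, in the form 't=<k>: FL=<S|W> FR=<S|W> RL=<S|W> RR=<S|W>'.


t=5: phase=(5,3,2,6) vs β=4 → FL=W FR=S RL=S RR=W
t=6: phase=(6,4,3,7) vs β=4 → FL=W FR=W RL=S RR=W
t=9: phase=(1,7,6,2) vs β=4 → FL=S FR=W RL=W RR=S
t=12: phase=(4,2,1,5) vs β=4 → FL=W FR=S RL=S RR=W
t=14: phase=(6,4,3,7) vs β=4 → FL=W FR=W RL=S RR=W

t=5: FL=W FR=S RL=S RR=W
t=6: FL=W FR=W RL=S RR=W
t=9: FL=S FR=W RL=W RR=S
t=12: FL=W FR=S RL=S RR=W
t=14: FL=W FR=W RL=S RR=W


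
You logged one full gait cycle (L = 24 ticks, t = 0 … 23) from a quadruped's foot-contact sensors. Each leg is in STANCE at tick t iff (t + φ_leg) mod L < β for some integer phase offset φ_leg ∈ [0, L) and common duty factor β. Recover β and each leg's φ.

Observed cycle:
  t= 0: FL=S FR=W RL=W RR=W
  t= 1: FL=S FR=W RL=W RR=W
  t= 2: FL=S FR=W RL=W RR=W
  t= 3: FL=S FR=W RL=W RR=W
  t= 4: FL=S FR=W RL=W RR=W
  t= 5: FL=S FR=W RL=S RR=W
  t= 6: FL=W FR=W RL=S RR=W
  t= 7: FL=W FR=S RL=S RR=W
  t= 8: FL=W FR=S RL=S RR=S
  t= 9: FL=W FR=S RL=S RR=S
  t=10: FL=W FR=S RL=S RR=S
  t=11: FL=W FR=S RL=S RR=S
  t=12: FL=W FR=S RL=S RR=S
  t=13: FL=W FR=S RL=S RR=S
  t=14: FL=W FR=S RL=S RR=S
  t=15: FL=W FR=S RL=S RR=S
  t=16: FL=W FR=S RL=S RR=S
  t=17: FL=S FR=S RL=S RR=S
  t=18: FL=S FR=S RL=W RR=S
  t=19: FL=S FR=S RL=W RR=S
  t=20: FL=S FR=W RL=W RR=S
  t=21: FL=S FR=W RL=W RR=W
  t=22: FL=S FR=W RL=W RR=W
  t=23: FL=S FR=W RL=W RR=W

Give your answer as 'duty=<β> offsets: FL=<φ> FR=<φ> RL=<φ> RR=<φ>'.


duty β = stance ticks per leg = 13
FL: stance ticks = 13; W→S at t=17 → φ=7
FR: stance ticks = 13; W→S at t=7 → φ=17
RL: stance ticks = 13; W→S at t=5 → φ=19
RR: stance ticks = 13; W→S at t=8 → φ=16

duty=13 offsets: FL=7 FR=17 RL=19 RR=16


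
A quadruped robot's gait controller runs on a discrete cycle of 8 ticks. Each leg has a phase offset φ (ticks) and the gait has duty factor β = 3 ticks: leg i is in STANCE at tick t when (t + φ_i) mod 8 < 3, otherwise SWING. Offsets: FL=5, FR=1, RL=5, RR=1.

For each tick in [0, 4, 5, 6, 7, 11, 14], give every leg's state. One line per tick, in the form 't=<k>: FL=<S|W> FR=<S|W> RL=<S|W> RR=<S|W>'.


t=0: phase=(5,1,5,1) vs β=3 → FL=W FR=S RL=W RR=S
t=4: phase=(1,5,1,5) vs β=3 → FL=S FR=W RL=S RR=W
t=5: phase=(2,6,2,6) vs β=3 → FL=S FR=W RL=S RR=W
t=6: phase=(3,7,3,7) vs β=3 → FL=W FR=W RL=W RR=W
t=7: phase=(4,0,4,0) vs β=3 → FL=W FR=S RL=W RR=S
t=11: phase=(0,4,0,4) vs β=3 → FL=S FR=W RL=S RR=W
t=14: phase=(3,7,3,7) vs β=3 → FL=W FR=W RL=W RR=W

t=0: FL=W FR=S RL=W RR=S
t=4: FL=S FR=W RL=S RR=W
t=5: FL=S FR=W RL=S RR=W
t=6: FL=W FR=W RL=W RR=W
t=7: FL=W FR=S RL=W RR=S
t=11: FL=S FR=W RL=S RR=W
t=14: FL=W FR=W RL=W RR=W


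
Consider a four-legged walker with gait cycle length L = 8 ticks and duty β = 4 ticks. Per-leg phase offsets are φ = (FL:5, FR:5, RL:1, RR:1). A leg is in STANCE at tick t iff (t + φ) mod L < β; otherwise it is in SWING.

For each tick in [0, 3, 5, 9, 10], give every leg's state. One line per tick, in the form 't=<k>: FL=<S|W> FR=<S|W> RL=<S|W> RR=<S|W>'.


t=0: phase=(5,5,1,1) vs β=4 → FL=W FR=W RL=S RR=S
t=3: phase=(0,0,4,4) vs β=4 → FL=S FR=S RL=W RR=W
t=5: phase=(2,2,6,6) vs β=4 → FL=S FR=S RL=W RR=W
t=9: phase=(6,6,2,2) vs β=4 → FL=W FR=W RL=S RR=S
t=10: phase=(7,7,3,3) vs β=4 → FL=W FR=W RL=S RR=S

t=0: FL=W FR=W RL=S RR=S
t=3: FL=S FR=S RL=W RR=W
t=5: FL=S FR=S RL=W RR=W
t=9: FL=W FR=W RL=S RR=S
t=10: FL=W FR=W RL=S RR=S


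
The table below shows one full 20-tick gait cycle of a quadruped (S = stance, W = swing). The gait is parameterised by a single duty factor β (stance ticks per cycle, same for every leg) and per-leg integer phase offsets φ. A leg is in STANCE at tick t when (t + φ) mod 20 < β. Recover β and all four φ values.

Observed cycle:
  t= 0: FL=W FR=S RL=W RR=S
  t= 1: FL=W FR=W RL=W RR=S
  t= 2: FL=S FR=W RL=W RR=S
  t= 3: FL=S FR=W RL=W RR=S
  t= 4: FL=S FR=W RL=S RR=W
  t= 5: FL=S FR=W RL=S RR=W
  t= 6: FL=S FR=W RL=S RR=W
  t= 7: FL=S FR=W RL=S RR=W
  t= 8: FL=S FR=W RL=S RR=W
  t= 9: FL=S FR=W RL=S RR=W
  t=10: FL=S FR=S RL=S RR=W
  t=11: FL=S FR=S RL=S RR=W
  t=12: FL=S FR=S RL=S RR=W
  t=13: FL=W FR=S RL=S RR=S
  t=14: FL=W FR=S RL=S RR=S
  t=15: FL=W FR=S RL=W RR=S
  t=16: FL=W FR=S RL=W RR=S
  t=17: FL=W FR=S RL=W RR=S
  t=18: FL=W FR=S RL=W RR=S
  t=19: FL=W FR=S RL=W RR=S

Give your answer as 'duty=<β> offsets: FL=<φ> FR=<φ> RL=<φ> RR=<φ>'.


duty=11 offsets: FL=18 FR=10 RL=16 RR=7

duty β = stance ticks per leg = 11
FL: stance ticks = 11; W→S at t=2 → φ=18
FR: stance ticks = 11; W→S at t=10 → φ=10
RL: stance ticks = 11; W→S at t=4 → φ=16
RR: stance ticks = 11; W→S at t=13 → φ=7


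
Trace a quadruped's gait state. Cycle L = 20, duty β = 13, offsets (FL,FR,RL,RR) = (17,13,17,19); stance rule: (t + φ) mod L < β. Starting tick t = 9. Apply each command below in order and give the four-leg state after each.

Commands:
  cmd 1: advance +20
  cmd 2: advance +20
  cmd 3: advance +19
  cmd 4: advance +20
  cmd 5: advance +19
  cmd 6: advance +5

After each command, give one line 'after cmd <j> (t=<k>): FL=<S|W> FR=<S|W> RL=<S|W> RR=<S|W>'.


after cmd 1 (t=29): FL=S FR=S RL=S RR=S
after cmd 2 (t=49): FL=S FR=S RL=S RR=S
after cmd 3 (t=68): FL=S FR=S RL=S RR=S
after cmd 4 (t=88): FL=S FR=S RL=S RR=S
after cmd 5 (t=107): FL=S FR=S RL=S RR=S
after cmd 6 (t=112): FL=S FR=S RL=S RR=S

start t=9: FL=S FR=S RL=S RR=S
cmd 1: advance +20 → t=29, phase=(6,2,6,8) → FL=S FR=S RL=S RR=S
cmd 2: advance +20 → t=49, phase=(6,2,6,8) → FL=S FR=S RL=S RR=S
cmd 3: advance +19 → t=68, phase=(5,1,5,7) → FL=S FR=S RL=S RR=S
cmd 4: advance +20 → t=88, phase=(5,1,5,7) → FL=S FR=S RL=S RR=S
cmd 5: advance +19 → t=107, phase=(4,0,4,6) → FL=S FR=S RL=S RR=S
cmd 6: advance +5 → t=112, phase=(9,5,9,11) → FL=S FR=S RL=S RR=S


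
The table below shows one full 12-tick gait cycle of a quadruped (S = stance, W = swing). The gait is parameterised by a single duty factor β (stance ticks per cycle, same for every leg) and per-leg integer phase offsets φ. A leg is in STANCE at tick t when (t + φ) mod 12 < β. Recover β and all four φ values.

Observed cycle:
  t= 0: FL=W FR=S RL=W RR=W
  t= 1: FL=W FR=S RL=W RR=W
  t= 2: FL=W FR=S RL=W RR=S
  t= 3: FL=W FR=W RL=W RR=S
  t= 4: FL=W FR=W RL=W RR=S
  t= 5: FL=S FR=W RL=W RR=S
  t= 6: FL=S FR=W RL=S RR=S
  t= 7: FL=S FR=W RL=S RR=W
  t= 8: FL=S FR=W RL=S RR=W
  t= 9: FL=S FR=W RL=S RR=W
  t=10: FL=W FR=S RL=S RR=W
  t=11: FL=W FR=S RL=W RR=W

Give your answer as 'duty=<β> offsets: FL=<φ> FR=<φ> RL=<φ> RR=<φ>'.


duty=5 offsets: FL=7 FR=2 RL=6 RR=10

duty β = stance ticks per leg = 5
FL: stance ticks = 5; W→S at t=5 → φ=7
FR: stance ticks = 5; W→S at t=10 → φ=2
RL: stance ticks = 5; W→S at t=6 → φ=6
RR: stance ticks = 5; W→S at t=2 → φ=10


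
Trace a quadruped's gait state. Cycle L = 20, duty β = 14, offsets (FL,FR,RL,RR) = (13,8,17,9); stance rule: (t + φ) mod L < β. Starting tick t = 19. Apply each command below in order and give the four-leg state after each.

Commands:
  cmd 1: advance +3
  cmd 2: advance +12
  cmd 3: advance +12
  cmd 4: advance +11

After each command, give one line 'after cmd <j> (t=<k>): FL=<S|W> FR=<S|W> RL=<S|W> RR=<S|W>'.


after cmd 1 (t=22): FL=W FR=S RL=W RR=S
after cmd 2 (t=34): FL=S FR=S RL=S RR=S
after cmd 3 (t=46): FL=W FR=W RL=S RR=W
after cmd 4 (t=57): FL=S FR=S RL=W RR=S

start t=19: FL=S FR=S RL=W RR=S
cmd 1: advance +3 → t=22, phase=(15,10,19,11) → FL=W FR=S RL=W RR=S
cmd 2: advance +12 → t=34, phase=(7,2,11,3) → FL=S FR=S RL=S RR=S
cmd 3: advance +12 → t=46, phase=(19,14,3,15) → FL=W FR=W RL=S RR=W
cmd 4: advance +11 → t=57, phase=(10,5,14,6) → FL=S FR=S RL=W RR=S


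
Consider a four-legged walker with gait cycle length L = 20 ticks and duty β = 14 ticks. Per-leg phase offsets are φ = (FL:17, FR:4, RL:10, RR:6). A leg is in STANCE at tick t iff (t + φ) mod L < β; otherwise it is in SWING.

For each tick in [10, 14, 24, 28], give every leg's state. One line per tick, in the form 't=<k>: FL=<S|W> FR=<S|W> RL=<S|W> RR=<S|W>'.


t=10: FL=S FR=W RL=S RR=W
t=14: FL=S FR=W RL=S RR=S
t=24: FL=S FR=S RL=W RR=S
t=28: FL=S FR=S RL=W RR=W

t=10: phase=(7,14,0,16) vs β=14 → FL=S FR=W RL=S RR=W
t=14: phase=(11,18,4,0) vs β=14 → FL=S FR=W RL=S RR=S
t=24: phase=(1,8,14,10) vs β=14 → FL=S FR=S RL=W RR=S
t=28: phase=(5,12,18,14) vs β=14 → FL=S FR=S RL=W RR=W


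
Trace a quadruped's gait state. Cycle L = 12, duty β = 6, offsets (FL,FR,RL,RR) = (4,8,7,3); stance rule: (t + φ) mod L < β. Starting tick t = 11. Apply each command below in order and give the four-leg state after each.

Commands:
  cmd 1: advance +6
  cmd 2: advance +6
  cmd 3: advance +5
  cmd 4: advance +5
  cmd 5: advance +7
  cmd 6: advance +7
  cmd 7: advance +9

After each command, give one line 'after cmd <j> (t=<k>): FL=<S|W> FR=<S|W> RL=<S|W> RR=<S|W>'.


start t=11: FL=S FR=W RL=W RR=S
cmd 1: advance +6 → t=17, phase=(9,1,0,8) → FL=W FR=S RL=S RR=W
cmd 2: advance +6 → t=23, phase=(3,7,6,2) → FL=S FR=W RL=W RR=S
cmd 3: advance +5 → t=28, phase=(8,0,11,7) → FL=W FR=S RL=W RR=W
cmd 4: advance +5 → t=33, phase=(1,5,4,0) → FL=S FR=S RL=S RR=S
cmd 5: advance +7 → t=40, phase=(8,0,11,7) → FL=W FR=S RL=W RR=W
cmd 6: advance +7 → t=47, phase=(3,7,6,2) → FL=S FR=W RL=W RR=S
cmd 7: advance +9 → t=56, phase=(0,4,3,11) → FL=S FR=S RL=S RR=W

after cmd 1 (t=17): FL=W FR=S RL=S RR=W
after cmd 2 (t=23): FL=S FR=W RL=W RR=S
after cmd 3 (t=28): FL=W FR=S RL=W RR=W
after cmd 4 (t=33): FL=S FR=S RL=S RR=S
after cmd 5 (t=40): FL=W FR=S RL=W RR=W
after cmd 6 (t=47): FL=S FR=W RL=W RR=S
after cmd 7 (t=56): FL=S FR=S RL=S RR=W


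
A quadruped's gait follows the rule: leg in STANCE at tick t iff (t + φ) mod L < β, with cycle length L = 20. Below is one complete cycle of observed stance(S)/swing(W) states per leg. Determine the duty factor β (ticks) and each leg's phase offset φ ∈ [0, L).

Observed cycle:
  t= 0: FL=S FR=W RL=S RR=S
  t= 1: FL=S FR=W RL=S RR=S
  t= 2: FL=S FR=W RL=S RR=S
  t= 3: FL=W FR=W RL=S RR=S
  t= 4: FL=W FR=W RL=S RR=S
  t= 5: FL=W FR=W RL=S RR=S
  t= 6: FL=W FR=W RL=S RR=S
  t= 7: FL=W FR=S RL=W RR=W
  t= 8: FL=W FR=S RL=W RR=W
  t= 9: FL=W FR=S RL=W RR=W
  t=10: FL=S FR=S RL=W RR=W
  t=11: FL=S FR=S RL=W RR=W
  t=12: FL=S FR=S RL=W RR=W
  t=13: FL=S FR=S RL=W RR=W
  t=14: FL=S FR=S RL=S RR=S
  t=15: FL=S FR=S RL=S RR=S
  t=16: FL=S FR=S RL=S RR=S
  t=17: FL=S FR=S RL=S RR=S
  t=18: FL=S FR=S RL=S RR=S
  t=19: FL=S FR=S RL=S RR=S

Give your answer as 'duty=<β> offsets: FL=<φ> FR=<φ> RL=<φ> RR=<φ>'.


duty=13 offsets: FL=10 FR=13 RL=6 RR=6

duty β = stance ticks per leg = 13
FL: stance ticks = 13; W→S at t=10 → φ=10
FR: stance ticks = 13; W→S at t=7 → φ=13
RL: stance ticks = 13; W→S at t=14 → φ=6
RR: stance ticks = 13; W→S at t=14 → φ=6


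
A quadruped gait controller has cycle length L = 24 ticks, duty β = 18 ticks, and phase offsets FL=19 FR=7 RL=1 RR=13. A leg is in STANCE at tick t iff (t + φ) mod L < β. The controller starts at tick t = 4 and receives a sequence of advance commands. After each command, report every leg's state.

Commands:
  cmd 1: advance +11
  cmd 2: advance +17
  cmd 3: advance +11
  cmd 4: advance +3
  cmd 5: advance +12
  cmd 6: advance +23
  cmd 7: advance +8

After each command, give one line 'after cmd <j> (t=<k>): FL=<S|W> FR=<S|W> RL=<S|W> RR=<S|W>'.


start t=4: FL=W FR=S RL=S RR=S
cmd 1: advance +11 → t=15, phase=(10,22,16,4) → FL=S FR=W RL=S RR=S
cmd 2: advance +17 → t=32, phase=(3,15,9,21) → FL=S FR=S RL=S RR=W
cmd 3: advance +11 → t=43, phase=(14,2,20,8) → FL=S FR=S RL=W RR=S
cmd 4: advance +3 → t=46, phase=(17,5,23,11) → FL=S FR=S RL=W RR=S
cmd 5: advance +12 → t=58, phase=(5,17,11,23) → FL=S FR=S RL=S RR=W
cmd 6: advance +23 → t=81, phase=(4,16,10,22) → FL=S FR=S RL=S RR=W
cmd 7: advance +8 → t=89, phase=(12,0,18,6) → FL=S FR=S RL=W RR=S

after cmd 1 (t=15): FL=S FR=W RL=S RR=S
after cmd 2 (t=32): FL=S FR=S RL=S RR=W
after cmd 3 (t=43): FL=S FR=S RL=W RR=S
after cmd 4 (t=46): FL=S FR=S RL=W RR=S
after cmd 5 (t=58): FL=S FR=S RL=S RR=W
after cmd 6 (t=81): FL=S FR=S RL=S RR=W
after cmd 7 (t=89): FL=S FR=S RL=W RR=S


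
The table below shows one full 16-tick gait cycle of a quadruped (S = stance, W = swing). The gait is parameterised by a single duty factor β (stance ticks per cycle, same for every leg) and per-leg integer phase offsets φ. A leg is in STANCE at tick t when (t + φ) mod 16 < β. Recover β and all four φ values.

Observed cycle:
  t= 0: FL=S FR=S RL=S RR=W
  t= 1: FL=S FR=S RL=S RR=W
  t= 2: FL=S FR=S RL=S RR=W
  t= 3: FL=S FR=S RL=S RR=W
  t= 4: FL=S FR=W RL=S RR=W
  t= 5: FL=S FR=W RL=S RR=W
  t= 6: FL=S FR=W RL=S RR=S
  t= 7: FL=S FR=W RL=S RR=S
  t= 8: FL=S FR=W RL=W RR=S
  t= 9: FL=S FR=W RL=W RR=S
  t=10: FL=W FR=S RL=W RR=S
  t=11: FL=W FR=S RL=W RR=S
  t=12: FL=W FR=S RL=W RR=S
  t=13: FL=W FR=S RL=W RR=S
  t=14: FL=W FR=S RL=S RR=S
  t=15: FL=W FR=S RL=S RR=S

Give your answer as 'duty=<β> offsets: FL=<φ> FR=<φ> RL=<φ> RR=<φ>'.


duty β = stance ticks per leg = 10
FL: stance ticks = 10; W→S at t=0 → φ=0
FR: stance ticks = 10; W→S at t=10 → φ=6
RL: stance ticks = 10; W→S at t=14 → φ=2
RR: stance ticks = 10; W→S at t=6 → φ=10

duty=10 offsets: FL=0 FR=6 RL=2 RR=10


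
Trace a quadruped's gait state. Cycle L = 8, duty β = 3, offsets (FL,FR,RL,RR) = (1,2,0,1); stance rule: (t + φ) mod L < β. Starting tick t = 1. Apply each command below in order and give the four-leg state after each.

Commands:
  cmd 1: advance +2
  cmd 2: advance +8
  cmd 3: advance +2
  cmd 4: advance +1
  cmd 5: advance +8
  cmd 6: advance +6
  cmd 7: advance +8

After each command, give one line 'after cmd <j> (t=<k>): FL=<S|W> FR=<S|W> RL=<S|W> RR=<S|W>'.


start t=1: FL=S FR=W RL=S RR=S
cmd 1: advance +2 → t=3, phase=(4,5,3,4) → FL=W FR=W RL=W RR=W
cmd 2: advance +8 → t=11, phase=(4,5,3,4) → FL=W FR=W RL=W RR=W
cmd 3: advance +2 → t=13, phase=(6,7,5,6) → FL=W FR=W RL=W RR=W
cmd 4: advance +1 → t=14, phase=(7,0,6,7) → FL=W FR=S RL=W RR=W
cmd 5: advance +8 → t=22, phase=(7,0,6,7) → FL=W FR=S RL=W RR=W
cmd 6: advance +6 → t=28, phase=(5,6,4,5) → FL=W FR=W RL=W RR=W
cmd 7: advance +8 → t=36, phase=(5,6,4,5) → FL=W FR=W RL=W RR=W

after cmd 1 (t=3): FL=W FR=W RL=W RR=W
after cmd 2 (t=11): FL=W FR=W RL=W RR=W
after cmd 3 (t=13): FL=W FR=W RL=W RR=W
after cmd 4 (t=14): FL=W FR=S RL=W RR=W
after cmd 5 (t=22): FL=W FR=S RL=W RR=W
after cmd 6 (t=28): FL=W FR=W RL=W RR=W
after cmd 7 (t=36): FL=W FR=W RL=W RR=W


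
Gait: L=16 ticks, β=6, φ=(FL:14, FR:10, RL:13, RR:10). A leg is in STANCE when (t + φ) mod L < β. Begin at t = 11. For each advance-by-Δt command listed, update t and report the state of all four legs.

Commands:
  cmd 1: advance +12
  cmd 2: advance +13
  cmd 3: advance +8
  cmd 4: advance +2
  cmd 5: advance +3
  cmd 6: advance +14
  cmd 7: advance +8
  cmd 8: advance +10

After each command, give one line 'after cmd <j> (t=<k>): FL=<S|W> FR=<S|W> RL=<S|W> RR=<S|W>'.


after cmd 1 (t=23): FL=S FR=S RL=S RR=S
after cmd 2 (t=36): FL=S FR=W RL=S RR=W
after cmd 3 (t=44): FL=W FR=W RL=W RR=W
after cmd 4 (t=46): FL=W FR=W RL=W RR=W
after cmd 5 (t=49): FL=W FR=W RL=W RR=W
after cmd 6 (t=63): FL=W FR=W RL=W RR=W
after cmd 7 (t=71): FL=S FR=S RL=S RR=S
after cmd 8 (t=81): FL=W FR=W RL=W RR=W

start t=11: FL=W FR=S RL=W RR=S
cmd 1: advance +12 → t=23, phase=(5,1,4,1) → FL=S FR=S RL=S RR=S
cmd 2: advance +13 → t=36, phase=(2,14,1,14) → FL=S FR=W RL=S RR=W
cmd 3: advance +8 → t=44, phase=(10,6,9,6) → FL=W FR=W RL=W RR=W
cmd 4: advance +2 → t=46, phase=(12,8,11,8) → FL=W FR=W RL=W RR=W
cmd 5: advance +3 → t=49, phase=(15,11,14,11) → FL=W FR=W RL=W RR=W
cmd 6: advance +14 → t=63, phase=(13,9,12,9) → FL=W FR=W RL=W RR=W
cmd 7: advance +8 → t=71, phase=(5,1,4,1) → FL=S FR=S RL=S RR=S
cmd 8: advance +10 → t=81, phase=(15,11,14,11) → FL=W FR=W RL=W RR=W
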